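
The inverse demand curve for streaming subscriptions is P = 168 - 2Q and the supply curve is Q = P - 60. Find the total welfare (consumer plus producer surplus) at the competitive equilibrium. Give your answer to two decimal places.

Rewriting supply in inverse form: P = 60 + Q.
Setting demand equal to supply, 108 = 3Q, so Q* = 36 and P* = 96.
Total surplus is the full triangle between the curves from 0 to Q*: (1/2)(36)(168 - 60) = 1944.

1944.00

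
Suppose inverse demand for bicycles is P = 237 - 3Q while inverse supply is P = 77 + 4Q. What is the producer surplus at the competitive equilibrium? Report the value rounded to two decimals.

1044.90

Equilibrium: 237 - 3Q = 77 + 4Q, so Q* = 22.8571 and P* = 168.4286.
The supply curve's price intercept is 77, so PS = (1/2)(Q*)(P* - 77) = (1/2)(22.8571)(91.4286) = 1044.898.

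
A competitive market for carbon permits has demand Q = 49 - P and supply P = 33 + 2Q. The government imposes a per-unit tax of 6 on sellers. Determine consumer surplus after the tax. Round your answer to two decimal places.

5.56

Rewriting demand in inverse form: P = 49 - Q.
Without the tax, 49 - Q = 33 + 2Q so Q* = 5.3333 and P* = 43.6667.
A tax on sellers shifts supply up by 6: 49 - Q = 33 + 2Q + 6, so Q_t = 3.3333. Buyers pay P_b = 45.6667; sellers receive P_s = P_b - 6 = 39.6667.
CS = (1/2)(Q_t)(49 - P_b) = (1/2)(3.3333)(3.3333) = 5.5556.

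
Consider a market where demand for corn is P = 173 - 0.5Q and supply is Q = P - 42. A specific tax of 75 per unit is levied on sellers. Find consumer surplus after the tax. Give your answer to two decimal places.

Rewriting supply in inverse form: P = 42 + Q.
Pre-tax equilibrium: 173 - 0.5Q = 42 + Q gives Q* = 87.3333, P* = 129.3333.
A tax on sellers shifts supply up by 75: 173 - 0.5Q = 42 + Q + 75, so Q_t = 37.3333. Buyers pay P_b = 154.3333; sellers receive P_s = P_b - 75 = 79.3333.
Consumer surplus is the triangle under demand above P_b: (1/2)(37.3333)(173 - 154.3333) = 348.4444.

348.44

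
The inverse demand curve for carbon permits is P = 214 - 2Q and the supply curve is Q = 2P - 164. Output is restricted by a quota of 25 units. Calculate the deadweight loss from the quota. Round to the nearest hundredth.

Rewriting supply in inverse form: P = 82 + 0.5Q.
Unrestricted equilibrium: Q* = (214 - 82)/(2 + 0.5) = 52.8.
At Q = 25 the demand price is 214 - 2(25) = 164 and the supply price is 82 + 0.5(25) = 94.5.
DWL = (1/2)(gap between curves at 25) x (Q* - 25) = (1/2)(69.5)(27.8) = 966.05.

966.05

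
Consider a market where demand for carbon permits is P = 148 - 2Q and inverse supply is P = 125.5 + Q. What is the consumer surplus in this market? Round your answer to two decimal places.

Set 148 - 2Q = 125.5 + Q, which gives 22.5 = 3Q, so Q* = 7.5 and P* = 148 - 2(7.5) = 133.
Consumer surplus is the triangle under demand above P*: (1/2)(7.5)(148 - 133) = (1/2)(7.5)(15) = 56.25.

56.25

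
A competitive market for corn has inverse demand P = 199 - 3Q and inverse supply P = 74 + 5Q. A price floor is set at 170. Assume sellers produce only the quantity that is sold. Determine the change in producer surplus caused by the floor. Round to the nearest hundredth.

84.04

Without the control, 199 - 3Q = 74 + 5Q so Q* = 15.625 and P* = 152.125.
At P = 170, buyers demand (199 - 170)/3 = 9.6667 while sellers would supply more, so the quantity traded is 9.6667 at price 170.
PS goes from (1/2)(15.625)(78.125) = 610.3516 to 694.3889 (computed as (170 - 74)(9.6667) - (1/2)(5)(9.6667)^2), a change of 84.0373.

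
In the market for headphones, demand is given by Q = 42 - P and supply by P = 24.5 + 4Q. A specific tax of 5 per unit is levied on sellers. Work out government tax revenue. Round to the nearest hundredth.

Rewriting demand in inverse form: P = 42 - Q.
Pre-tax equilibrium: 42 - Q = 24.5 + 4Q gives Q* = 3.5, P* = 38.5.
A tax on sellers shifts supply up by 5: 42 - Q = 24.5 + 4Q + 5, so Q_t = 2.5. Buyers pay P_b = 39.5; sellers receive P_s = P_b - 5 = 34.5.
Tax revenue = t x Q_t = 5 x 2.5 = 12.5.

12.50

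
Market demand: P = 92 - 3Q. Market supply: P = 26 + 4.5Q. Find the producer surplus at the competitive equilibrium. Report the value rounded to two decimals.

Setting demand equal to supply, 66 = 7.5Q, so Q* = 8.8 and P* = 65.6.
The supply curve's price intercept is 26, so PS = (1/2)(Q*)(P* - 26) = (1/2)(8.8)(39.6) = 174.24.

174.24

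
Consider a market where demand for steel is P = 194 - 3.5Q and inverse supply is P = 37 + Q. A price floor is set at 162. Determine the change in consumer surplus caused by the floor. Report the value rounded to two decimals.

Free-market equilibrium: 194 - 3.5Q = 37 + Q gives Q* = 34.8889, P* = 71.8889.
At P = 162, buyers demand (194 - 162)/3.5 = 9.1429 while sellers would supply more, so the quantity traded is 9.1429 at price 162.
CS goes from (1/2)(34.8889)(122.1111) = 2130.1605 to 146.2857 (computed as (194 - 162)(9.1429) - (1/2)(3.5)(9.1429)^2), a change of -1983.8748.

-1983.87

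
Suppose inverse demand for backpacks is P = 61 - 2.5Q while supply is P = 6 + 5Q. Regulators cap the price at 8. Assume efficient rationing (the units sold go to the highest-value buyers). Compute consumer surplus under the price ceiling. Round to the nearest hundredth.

Without the control, 61 - 2.5Q = 6 + 5Q so Q* = 7.3333 and P* = 42.6667.
At P = 8, sellers supply (8 - 6)/5 = 0.4 while buyers want more, so the quantity traded is 0.4 at price 8.
The demand price at Q = 0.4 is 60. CS is the trapezoid between demand and 8 over [0, 0.4]: (1/2)[(61 - 8) + (60 - 8)](0.4) = 21.

21.00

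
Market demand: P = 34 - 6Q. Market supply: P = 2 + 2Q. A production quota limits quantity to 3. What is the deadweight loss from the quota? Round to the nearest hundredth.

Without the quota, 34 - 6Q = 2 + 2Q gives Q* = 4.
At Q = 3 the demand price is 34 - 6(3) = 16 and the supply price is 2 + 2(3) = 8.
DWL = (1/2)(gap between curves at 3) x (Q* - 3) = (1/2)(8)(1) = 4.

4.00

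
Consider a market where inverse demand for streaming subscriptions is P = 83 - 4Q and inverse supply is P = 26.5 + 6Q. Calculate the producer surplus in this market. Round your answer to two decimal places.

95.77

Setting demand equal to supply, 56.5 = 10Q, so Q* = 5.65 and P* = 60.4.
PS is the area between P* and the supply curve from 0 to Q*: (1/2)(5.65)(33.9) = 95.7675.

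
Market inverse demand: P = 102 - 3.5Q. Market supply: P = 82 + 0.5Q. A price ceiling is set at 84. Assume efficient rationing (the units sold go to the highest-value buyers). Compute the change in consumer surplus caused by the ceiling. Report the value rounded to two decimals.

0.25

Without the control, 102 - 3.5Q = 82 + 0.5Q so Q* = 5 and P* = 84.5.
At the ceiling price 84, quantity supplied is (84 - 82)/0.5 = 4; supply is the short side, so Q = 4 trades at P = 84.
CS goes from (1/2)(5)(17.5) = 43.75 to 44 (computed as (102 - 84)(4) - (1/2)(3.5)(4)^2), a change of 0.25.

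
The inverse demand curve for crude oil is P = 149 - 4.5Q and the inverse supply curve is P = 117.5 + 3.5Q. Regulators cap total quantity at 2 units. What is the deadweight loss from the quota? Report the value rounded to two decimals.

15.02

Without the quota, 149 - 4.5Q = 117.5 + 3.5Q gives Q* = 3.9375.
At Q = 2 the demand price is 149 - 4.5(2) = 140 and the supply price is 117.5 + 3.5(2) = 124.5.
Deadweight loss is the triangle between the curves from 2 to 3.9375: (1/2)(140 - 124.5)(3.9375 - 2) = 15.0156.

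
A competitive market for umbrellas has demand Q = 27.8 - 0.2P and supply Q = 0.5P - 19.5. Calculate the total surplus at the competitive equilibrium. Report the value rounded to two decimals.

714.29

Rewriting demand in inverse form: P = 139 - 5Q.
Rewriting supply in inverse form: P = 39 + 2Q.
Set 139 - 5Q = 39 + 2Q, which gives 100 = 7Q, so Q* = 14.2857 and P* = 139 - 5(14.2857) = 67.5714.
Total surplus is the full triangle between the curves from 0 to Q*: (1/2)(14.2857)(139 - 39) = 714.2857.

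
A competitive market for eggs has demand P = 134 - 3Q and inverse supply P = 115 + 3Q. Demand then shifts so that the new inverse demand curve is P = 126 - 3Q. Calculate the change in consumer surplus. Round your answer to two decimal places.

Initial equilibrium: Q_0 = 3.1667, P_0 = 124.5; CS_0 = (1/2)(3.1667)(9.5) = 15.0417, PS_0 = (1/2)(3.1667)(9.5) = 15.0417.
New equilibrium: 126 - 3Q = 115 + 3Q gives Q_1 = 1.8333, P_1 = 120.5; CS_1 = 5.0417, PS_1 = 5.0417.
Change in consumer surplus = 5.0417 - 15.0417 = -10.

-10.00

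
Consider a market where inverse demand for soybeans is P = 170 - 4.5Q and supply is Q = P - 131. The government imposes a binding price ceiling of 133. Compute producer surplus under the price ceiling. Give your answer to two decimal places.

2.00

Rewriting supply in inverse form: P = 131 + Q.
Without the control, 170 - 4.5Q = 131 + Q so Q* = 7.0909 and P* = 138.0909.
At the ceiling price 133, quantity supplied is (133 - 131)/1 = 2; supply is the short side, so Q = 2 trades at P = 133.
PS is the triangle above supply below 133: (1/2)(2)(133 - 131) = 2.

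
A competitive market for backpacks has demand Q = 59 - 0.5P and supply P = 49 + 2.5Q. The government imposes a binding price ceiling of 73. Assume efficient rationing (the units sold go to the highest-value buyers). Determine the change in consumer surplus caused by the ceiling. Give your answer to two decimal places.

104.73

Rewriting demand in inverse form: P = 118 - 2Q.
Free-market equilibrium: 118 - 2Q = 49 + 2.5Q gives Q* = 15.3333, P* = 87.3333.
At the ceiling price 73, quantity supplied is (73 - 49)/2.5 = 9.6; supply is the short side, so Q = 9.6 trades at P = 73.
CS goes from (1/2)(15.3333)(30.6667) = 235.1111 to 339.84 (computed as (118 - 73)(9.6) - (1/2)(2)(9.6)^2), a change of 104.7289.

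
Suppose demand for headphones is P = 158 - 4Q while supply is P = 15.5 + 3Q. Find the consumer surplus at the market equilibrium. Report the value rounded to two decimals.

828.83

Set 158 - 4Q = 15.5 + 3Q, which gives 142.5 = 7Q, so Q* = 20.3571 and P* = 158 - 4(20.3571) = 76.5714.
CS is the area between the demand curve and P* from 0 to Q*: (1/2)(20.3571)(81.4286) = 828.8265.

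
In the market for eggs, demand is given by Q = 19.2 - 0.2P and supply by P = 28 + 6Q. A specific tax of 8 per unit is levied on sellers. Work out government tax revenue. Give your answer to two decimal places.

Rewriting demand in inverse form: P = 96 - 5Q.
Pre-tax equilibrium: 96 - 5Q = 28 + 6Q gives Q* = 6.1818, P* = 65.0909.
A tax on sellers shifts supply up by 8: 96 - 5Q = 28 + 6Q + 8, so Q_t = 5.4545. Buyers pay P_b = 68.7273; sellers receive P_s = P_b - 8 = 60.7273.
Revenue is the tax times quantity traded: 8 x 5.4545 = 43.6364.

43.64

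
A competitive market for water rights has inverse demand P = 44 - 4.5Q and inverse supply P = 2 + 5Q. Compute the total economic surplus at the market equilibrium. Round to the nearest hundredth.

92.84

Setting demand equal to supply, 42 = 9.5Q, so Q* = 4.4211 and P* = 24.1053.
CS = (1/2)(4.4211)(19.8947) = 43.9778 and PS = (1/2)(4.4211)(22.1053) = 48.8643, so total surplus = 92.8421.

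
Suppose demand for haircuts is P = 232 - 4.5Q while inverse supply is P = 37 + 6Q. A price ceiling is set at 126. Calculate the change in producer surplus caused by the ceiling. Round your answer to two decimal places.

-374.61

Without the control, 232 - 4.5Q = 37 + 6Q so Q* = 18.5714 and P* = 148.4286.
At P = 126, sellers supply (126 - 37)/6 = 14.8333 while buyers want more, so the quantity traded is 14.8333 at price 126.
PS goes from (1/2)(18.5714)(111.4286) = 1034.6939 to 660.0833 (computed as (126 - 37)(14.8333) - (1/2)(6)(14.8333)^2), a change of -374.6105.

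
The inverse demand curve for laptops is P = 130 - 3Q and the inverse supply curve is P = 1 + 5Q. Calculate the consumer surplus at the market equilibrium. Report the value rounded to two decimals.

390.02

Set 130 - 3Q = 1 + 5Q, which gives 129 = 8Q, so Q* = 16.125 and P* = 130 - 3(16.125) = 81.625.
CS is the area between the demand curve and P* from 0 to Q*: (1/2)(16.125)(48.375) = 390.0234.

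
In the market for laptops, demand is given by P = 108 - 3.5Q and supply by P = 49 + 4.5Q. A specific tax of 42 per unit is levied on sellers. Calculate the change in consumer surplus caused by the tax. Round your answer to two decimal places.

-87.28

Without the tax, 108 - 3.5Q = 49 + 4.5Q so Q* = 7.375 and P* = 82.1875.
With the tax, sellers need 42 more per unit: 108 - 3.5Q = 49 + 4.5Q + 42, so Q_t = 2.125. Buyers pay P_b = 100.5625; sellers receive P_s = P_b - 42 = 58.5625.
CS falls from (1/2)(7.375)(25.8125) = 95.1836 to (1/2)(2.125)(7.4375) = 7.9023, a change of -87.2812.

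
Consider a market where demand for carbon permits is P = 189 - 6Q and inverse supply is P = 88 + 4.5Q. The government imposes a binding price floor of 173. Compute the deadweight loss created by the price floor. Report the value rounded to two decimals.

Free-market equilibrium: 189 - 6Q = 88 + 4.5Q gives Q* = 9.619, P* = 131.2857.
At P = 173, buyers demand (189 - 173)/6 = 2.6667 while sellers would supply more, so the quantity traded is 2.6667 at price 173.
At Q = 2.6667 the demand price is 173 and the supply price is 100. Deadweight loss is the triangle between the curves from 2.6667 to 9.619: (1/2)(173 - 100)(9.619 - 2.6667) = 253.7619.

253.76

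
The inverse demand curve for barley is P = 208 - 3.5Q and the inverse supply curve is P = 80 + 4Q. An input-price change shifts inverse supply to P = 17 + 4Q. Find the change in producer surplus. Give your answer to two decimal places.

714.56

Initial equilibrium: Q_0 = 17.0667, P_0 = 148.2667; CS_0 = (1/2)(17.0667)(59.7333) = 509.7244, PS_0 = (1/2)(17.0667)(68.2667) = 582.5422.
New equilibrium: 208 - 3.5Q = 17 + 4Q gives Q_1 = 25.4667, P_1 = 118.8667; CS_1 = 1134.9644, PS_1 = 1297.1022.
Change in producer surplus = 1297.1022 - 582.5422 = 714.56.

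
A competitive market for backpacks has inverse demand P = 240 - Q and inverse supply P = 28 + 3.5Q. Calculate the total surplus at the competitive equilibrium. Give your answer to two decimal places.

Equilibrium: 240 - Q = 28 + 3.5Q, so Q* = 47.1111 and P* = 192.8889.
CS = (1/2)(47.1111)(47.1111) = 1109.7284 and PS = (1/2)(47.1111)(164.8889) = 3884.0494, so total surplus = 4993.7778.

4993.78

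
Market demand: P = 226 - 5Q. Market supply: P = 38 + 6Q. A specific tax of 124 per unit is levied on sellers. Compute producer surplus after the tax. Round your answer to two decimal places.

101.55

Pre-tax equilibrium: 226 - 5Q = 38 + 6Q gives Q* = 17.0909, P* = 140.5455.
A tax on sellers shifts supply up by 124: 226 - 5Q = 38 + 6Q + 124, so Q_t = 5.8182. Buyers pay P_b = 196.9091; sellers receive P_s = P_b - 124 = 72.9091.
Producer surplus is the triangle above supply below P_s: (1/2)(5.8182)(72.9091 - 38) = 101.5537.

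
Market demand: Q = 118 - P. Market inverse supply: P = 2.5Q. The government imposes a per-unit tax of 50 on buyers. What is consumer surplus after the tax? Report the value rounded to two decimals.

Rewriting demand in inverse form: P = 118 - Q.
Without the tax, 118 - Q = 2.5Q so Q* = 33.7143 and P* = 84.2857.
With the tax, buyers' net willingness to pay falls by 50: (118 - 50) - Q = 2.5Q, so Q_t = 19.4286. Buyers pay P_b = 98.5714; sellers receive P_s = P_b - 50 = 48.5714.
CS = (1/2)(Q_t)(118 - P_b) = (1/2)(19.4286)(19.4286) = 188.7347.

188.73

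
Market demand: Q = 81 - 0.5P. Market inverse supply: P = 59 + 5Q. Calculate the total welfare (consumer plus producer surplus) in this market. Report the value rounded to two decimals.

757.79

Rewriting demand in inverse form: P = 162 - 2Q.
Set 162 - 2Q = 59 + 5Q, which gives 103 = 7Q, so Q* = 14.7143 and P* = 162 - 2(14.7143) = 132.5714.
CS = (1/2)(14.7143)(29.4286) = 216.5102 and PS = (1/2)(14.7143)(73.5714) = 541.2755, so total surplus = 757.7857.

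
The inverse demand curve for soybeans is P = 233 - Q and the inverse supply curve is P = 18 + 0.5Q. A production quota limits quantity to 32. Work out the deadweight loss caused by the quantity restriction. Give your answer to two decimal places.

9296.33

Without the quota, 233 - Q = 18 + 0.5Q gives Q* = 143.3333.
At Q = 32 the demand price is 233 - (32) = 201 and the supply price is 18 + 0.5(32) = 34.
DWL = (1/2)(gap between curves at 32) x (Q* - 32) = (1/2)(167)(111.3333) = 9296.3333.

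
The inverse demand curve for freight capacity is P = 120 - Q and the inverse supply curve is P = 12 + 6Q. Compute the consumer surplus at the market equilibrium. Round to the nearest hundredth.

Set 120 - Q = 12 + 6Q, which gives 108 = 7Q, so Q* = 15.4286 and P* = 120 - (15.4286) = 104.5714.
Consumer surplus is the triangle under demand above P*: (1/2)(15.4286)(120 - 104.5714) = (1/2)(15.4286)(15.4286) = 119.0204.

119.02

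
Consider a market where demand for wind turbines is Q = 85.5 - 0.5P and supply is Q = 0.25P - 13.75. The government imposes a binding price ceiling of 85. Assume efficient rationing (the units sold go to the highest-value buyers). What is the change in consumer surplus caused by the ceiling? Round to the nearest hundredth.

214.97

Rewriting demand in inverse form: P = 171 - 2Q.
Rewriting supply in inverse form: P = 55 + 4Q.
Free-market equilibrium: 171 - 2Q = 55 + 4Q gives Q* = 19.3333, P* = 132.3333.
At P = 85, sellers supply (85 - 55)/4 = 7.5 while buyers want more, so the quantity traded is 7.5 at price 85.
CS goes from (1/2)(19.3333)(38.6667) = 373.7778 to 588.75 (computed as (171 - 85)(7.5) - (1/2)(2)(7.5)^2), a change of 214.9722.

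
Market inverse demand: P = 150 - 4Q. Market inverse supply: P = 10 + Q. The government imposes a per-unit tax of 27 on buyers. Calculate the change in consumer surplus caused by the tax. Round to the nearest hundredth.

Without the tax, 150 - 4Q = 10 + Q so Q* = 28 and P* = 38.
With the tax, buyers' net willingness to pay falls by 27: (150 - 27) - 4Q = 10 + Q, so Q_t = 22.6. Buyers pay P_b = 59.6; sellers receive P_s = P_b - 27 = 32.6.
CS falls from (1/2)(28)(112) = 1568 to (1/2)(22.6)(90.4) = 1021.52, a change of -546.48.

-546.48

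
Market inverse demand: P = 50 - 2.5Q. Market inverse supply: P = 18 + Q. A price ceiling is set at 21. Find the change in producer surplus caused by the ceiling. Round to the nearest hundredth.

-37.30

Free-market equilibrium: 50 - 2.5Q = 18 + Q gives Q* = 9.1429, P* = 27.1429.
At P = 21, sellers supply (21 - 18)/1 = 3 while buyers want more, so the quantity traded is 3 at price 21.
PS goes from (1/2)(9.1429)(9.1429) = 41.7959 to 4.5 (computed as (21 - 18)(3) - (1/2)(1)(3)^2), a change of -37.2959.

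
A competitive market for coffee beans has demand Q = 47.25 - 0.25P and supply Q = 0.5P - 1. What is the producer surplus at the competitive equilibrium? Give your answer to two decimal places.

971.36

Rewriting demand in inverse form: P = 189 - 4Q.
Rewriting supply in inverse form: P = 2 + 2Q.
Set 189 - 4Q = 2 + 2Q, which gives 187 = 6Q, so Q* = 31.1667 and P* = 189 - 4(31.1667) = 64.3333.
Producer surplus is the triangle above supply below P*: (1/2)(31.1667)(64.3333 - 2) = (1/2)(31.1667)(62.3333) = 971.3611.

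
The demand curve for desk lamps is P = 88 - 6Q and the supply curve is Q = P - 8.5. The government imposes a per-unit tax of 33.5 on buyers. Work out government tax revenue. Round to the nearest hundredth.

Rewriting supply in inverse form: P = 8.5 + Q.
Without the tax, 88 - 6Q = 8.5 + Q so Q* = 11.3571 and P* = 19.8571.
A tax on buyers shifts demand down by 33.5: (88 - 33.5) - 6Q = 8.5 + Q, so Q_t = 6.5714. Buyers pay P_b = 48.5714; sellers receive P_s = P_b - 33.5 = 15.0714.
Tax revenue = t x Q_t = 33.5 x 6.5714 = 220.1429.

220.14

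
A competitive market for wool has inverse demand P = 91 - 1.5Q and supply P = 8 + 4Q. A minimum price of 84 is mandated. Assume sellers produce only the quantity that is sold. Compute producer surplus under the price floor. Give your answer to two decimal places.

311.11

Free-market equilibrium: 91 - 1.5Q = 8 + 4Q gives Q* = 15.0909, P* = 68.3636.
At the floor price 84, quantity demanded is (91 - 84)/1.5 = 4.6667; demand is the short side, so Q = 4.6667 trades at P = 84.
The supply price at Q = 4.6667 is 26.6667. PS is the trapezoid between 84 and supply over [0, 4.6667]: (1/2)[(84 - 8) + (84 - 26.6667)](4.6667) = 311.1111.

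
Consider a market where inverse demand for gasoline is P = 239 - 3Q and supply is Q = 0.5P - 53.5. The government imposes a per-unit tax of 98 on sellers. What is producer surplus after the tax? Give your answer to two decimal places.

Rewriting supply in inverse form: P = 107 + 2Q.
Pre-tax equilibrium: 239 - 3Q = 107 + 2Q gives Q* = 26.4, P* = 159.8.
A tax on sellers shifts supply up by 98: 239 - 3Q = 107 + 2Q + 98, so Q_t = 6.8. Buyers pay P_b = 218.6; sellers receive P_s = P_b - 98 = 120.6.
PS = (1/2)(Q_t)(P_s - 107) = (1/2)(6.8)(13.6) = 46.24.

46.24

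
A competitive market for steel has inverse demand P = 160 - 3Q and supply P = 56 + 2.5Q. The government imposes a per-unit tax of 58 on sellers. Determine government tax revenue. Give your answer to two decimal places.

Pre-tax equilibrium: 160 - 3Q = 56 + 2.5Q gives Q* = 18.9091, P* = 103.2727.
With the tax, sellers need 58 more per unit: 160 - 3Q = 56 + 2.5Q + 58, so Q_t = 8.3636. Buyers pay P_b = 134.9091; sellers receive P_s = P_b - 58 = 76.9091.
Tax revenue = t x Q_t = 58 x 8.3636 = 485.0909.

485.09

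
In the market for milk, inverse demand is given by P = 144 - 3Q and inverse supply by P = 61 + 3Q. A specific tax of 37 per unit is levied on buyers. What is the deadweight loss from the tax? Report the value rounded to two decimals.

Pre-tax equilibrium: 144 - 3Q = 61 + 3Q gives Q* = 13.8333, P* = 102.5.
With the tax, buyers' net willingness to pay falls by 37: (144 - 37) - 3Q = 61 + 3Q, so Q_t = 7.6667. Buyers pay P_b = 121; sellers receive P_s = P_b - 37 = 84.
The welfare triangle lost has base Q* - Q_t = 6.1667 and height t = 37, so DWL = (1/2)(6.1667)(37) = 114.0833.

114.08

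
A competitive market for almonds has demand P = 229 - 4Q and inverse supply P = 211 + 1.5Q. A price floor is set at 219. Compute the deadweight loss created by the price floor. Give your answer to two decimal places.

Without the control, 229 - 4Q = 211 + 1.5Q so Q* = 3.2727 and P* = 215.9091.
At P = 219, buyers demand (229 - 219)/4 = 2.5 while sellers would supply more, so the quantity traded is 2.5 at price 219.
The lost-trades triangle has base Q* - 2.5 = 0.7727 and height equal to the gap between the curves at Q = 2.5, which is 219 - 214.75 = 4.25. DWL = (1/2)(0.7727)(4.25) = 1.642.

1.64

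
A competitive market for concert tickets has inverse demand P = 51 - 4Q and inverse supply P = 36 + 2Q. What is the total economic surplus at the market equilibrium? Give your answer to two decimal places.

Setting demand equal to supply, 15 = 6Q, so Q* = 2.5 and P* = 41.
Total surplus is the full triangle between the curves from 0 to Q*: (1/2)(2.5)(51 - 36) = 18.75.

18.75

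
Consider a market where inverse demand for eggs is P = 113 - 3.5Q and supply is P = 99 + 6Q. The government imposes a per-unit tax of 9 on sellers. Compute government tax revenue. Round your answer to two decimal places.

Pre-tax equilibrium: 113 - 3.5Q = 99 + 6Q gives Q* = 1.4737, P* = 107.8421.
With the tax, sellers need 9 more per unit: 113 - 3.5Q = 99 + 6Q + 9, so Q_t = 0.5263. Buyers pay P_b = 111.1579; sellers receive P_s = P_b - 9 = 102.1579.
Tax revenue = t x Q_t = 9 x 0.5263 = 4.7368.

4.74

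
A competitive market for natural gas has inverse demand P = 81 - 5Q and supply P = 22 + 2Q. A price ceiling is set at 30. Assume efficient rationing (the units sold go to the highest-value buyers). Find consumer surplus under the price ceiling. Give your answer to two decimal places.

Without the control, 81 - 5Q = 22 + 2Q so Q* = 8.4286 and P* = 38.8571.
At P = 30, sellers supply (30 - 22)/2 = 4 while buyers want more, so the quantity traded is 4 at price 30.
The demand price at Q = 4 is 61. CS is the trapezoid between demand and 30 over [0, 4]: (1/2)[(81 - 30) + (61 - 30)](4) = 164.

164.00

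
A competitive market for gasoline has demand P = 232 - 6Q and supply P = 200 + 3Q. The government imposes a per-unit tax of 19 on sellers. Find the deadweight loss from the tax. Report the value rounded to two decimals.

20.06

Pre-tax equilibrium: 232 - 6Q = 200 + 3Q gives Q* = 3.5556, P* = 210.6667.
A tax on sellers shifts supply up by 19: 232 - 6Q = 200 + 3Q + 19, so Q_t = 1.4444. Buyers pay P_b = 223.3333; sellers receive P_s = P_b - 19 = 204.3333.
The welfare triangle lost has base Q* - Q_t = 2.1111 and height t = 19, so DWL = (1/2)(2.1111)(19) = 20.0556.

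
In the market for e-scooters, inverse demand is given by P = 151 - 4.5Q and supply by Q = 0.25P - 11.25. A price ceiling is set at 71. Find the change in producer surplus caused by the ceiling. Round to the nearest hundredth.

Rewriting supply in inverse form: P = 45 + 4Q.
Free-market equilibrium: 151 - 4.5Q = 45 + 4Q gives Q* = 12.4706, P* = 94.8824.
At P = 71, sellers supply (71 - 45)/4 = 6.5 while buyers want more, so the quantity traded is 6.5 at price 71.
PS goes from (1/2)(12.4706)(49.8824) = 311.0311 to 84.5 (computed as (71 - 45)(6.5) - (1/2)(4)(6.5)^2), a change of -226.5311.

-226.53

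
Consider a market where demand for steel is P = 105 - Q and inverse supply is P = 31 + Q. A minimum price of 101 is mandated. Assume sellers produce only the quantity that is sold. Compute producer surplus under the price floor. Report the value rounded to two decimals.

Without the control, 105 - Q = 31 + Q so Q* = 37 and P* = 68.
At P = 101, buyers demand (105 - 101)/1 = 4 while sellers would supply more, so the quantity traded is 4 at price 101.
The supply price at Q = 4 is 35. PS is the trapezoid between 101 and supply over [0, 4]: (1/2)[(101 - 31) + (101 - 35)](4) = 272.

272.00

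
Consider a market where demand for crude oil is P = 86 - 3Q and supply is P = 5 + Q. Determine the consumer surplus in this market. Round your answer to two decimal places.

Equilibrium: 86 - 3Q = 5 + Q, so Q* = 20.25 and P* = 25.25.
CS is the area between the demand curve and P* from 0 to Q*: (1/2)(20.25)(60.75) = 615.0938.

615.09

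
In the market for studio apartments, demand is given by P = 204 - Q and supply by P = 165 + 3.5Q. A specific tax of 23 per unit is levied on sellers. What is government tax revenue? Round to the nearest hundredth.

Pre-tax equilibrium: 204 - Q = 165 + 3.5Q gives Q* = 8.6667, P* = 195.3333.
With the tax, sellers need 23 more per unit: 204 - Q = 165 + 3.5Q + 23, so Q_t = 3.5556. Buyers pay P_b = 200.4444; sellers receive P_s = P_b - 23 = 177.4444.
Tax revenue = t x Q_t = 23 x 3.5556 = 81.7778.

81.78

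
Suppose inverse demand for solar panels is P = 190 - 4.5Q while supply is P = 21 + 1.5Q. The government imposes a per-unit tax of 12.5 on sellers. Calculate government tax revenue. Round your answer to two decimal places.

326.04

Without the tax, 190 - 4.5Q = 21 + 1.5Q so Q* = 28.1667 and P* = 63.25.
A tax on sellers shifts supply up by 12.5: 190 - 4.5Q = 21 + 1.5Q + 12.5, so Q_t = 26.0833. Buyers pay P_b = 72.625; sellers receive P_s = P_b - 12.5 = 60.125.
Revenue is the tax times quantity traded: 12.5 x 26.0833 = 326.0417.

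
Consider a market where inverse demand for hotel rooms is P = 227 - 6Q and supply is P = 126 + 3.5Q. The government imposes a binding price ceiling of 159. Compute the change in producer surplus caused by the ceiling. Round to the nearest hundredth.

Free-market equilibrium: 227 - 6Q = 126 + 3.5Q gives Q* = 10.6316, P* = 163.2105.
At the ceiling price 159, quantity supplied is (159 - 126)/3.5 = 9.4286; supply is the short side, so Q = 9.4286 trades at P = 159.
PS goes from (1/2)(10.6316)(37.2105) = 197.8033 to 155.5714 (computed as (159 - 126)(9.4286) - (1/2)(3.5)(9.4286)^2), a change of -42.2319.

-42.23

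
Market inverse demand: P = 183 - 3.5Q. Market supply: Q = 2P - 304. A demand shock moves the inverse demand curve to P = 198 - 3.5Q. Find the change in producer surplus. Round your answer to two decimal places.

Rewriting supply in inverse form: P = 152 + 0.5Q.
Initial equilibrium: Q_0 = 7.75, P_0 = 155.875; CS_0 = (1/2)(7.75)(27.125) = 105.1094, PS_0 = (1/2)(7.75)(3.875) = 15.0156.
New equilibrium: 198 - 3.5Q = 152 + 0.5Q gives Q_1 = 11.5, P_1 = 157.75; CS_1 = 231.4375, PS_1 = 33.0625.
Change in producer surplus = 33.0625 - 15.0156 = 18.0469.

18.05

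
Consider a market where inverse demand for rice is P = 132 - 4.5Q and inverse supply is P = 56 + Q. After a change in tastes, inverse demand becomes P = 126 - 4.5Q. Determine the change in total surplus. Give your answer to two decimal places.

Initial equilibrium: Q_0 = 13.8182, P_0 = 69.8182; CS_0 = (1/2)(13.8182)(62.1818) = 429.6198, PS_0 = (1/2)(13.8182)(13.8182) = 95.4711.
New equilibrium: 126 - 4.5Q = 56 + Q gives Q_1 = 12.7273, P_1 = 68.7273; CS_1 = 364.4628, PS_1 = 80.9917.
Change in total surplus = (364.4628 + 80.9917) - (429.6198 + 95.4711) = -79.6364.

-79.64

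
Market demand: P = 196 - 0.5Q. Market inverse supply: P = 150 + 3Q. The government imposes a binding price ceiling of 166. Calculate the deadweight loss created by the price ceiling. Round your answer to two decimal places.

106.73

Without the control, 196 - 0.5Q = 150 + 3Q so Q* = 13.1429 and P* = 189.4286.
At the ceiling price 166, quantity supplied is (166 - 150)/3 = 5.3333; supply is the short side, so Q = 5.3333 trades at P = 166.
At Q = 5.3333 the demand price is 193.3333 and the supply price is 166. Deadweight loss is the triangle between the curves from 5.3333 to 13.1429: (1/2)(193.3333 - 166)(13.1429 - 5.3333) = 106.7302.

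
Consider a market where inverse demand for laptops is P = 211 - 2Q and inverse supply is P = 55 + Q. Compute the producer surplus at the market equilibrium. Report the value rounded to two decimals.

Setting demand equal to supply, 156 = 3Q, so Q* = 52 and P* = 107.
The supply curve's price intercept is 55, so PS = (1/2)(Q*)(P* - 55) = (1/2)(52)(52) = 1352.

1352.00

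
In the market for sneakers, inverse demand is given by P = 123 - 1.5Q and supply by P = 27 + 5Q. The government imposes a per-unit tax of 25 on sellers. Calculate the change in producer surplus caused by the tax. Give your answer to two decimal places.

Pre-tax equilibrium: 123 - 1.5Q = 27 + 5Q gives Q* = 14.7692, P* = 100.8462.
With the tax, sellers need 25 more per unit: 123 - 1.5Q = 27 + 5Q + 25, so Q_t = 10.9231. Buyers pay P_b = 106.6154; sellers receive P_s = P_b - 25 = 81.6154.
PS falls from (1/2)(14.7692)(73.8462) = 545.3254 to (1/2)(10.9231)(54.6154) = 298.284, a change of -247.0414.

-247.04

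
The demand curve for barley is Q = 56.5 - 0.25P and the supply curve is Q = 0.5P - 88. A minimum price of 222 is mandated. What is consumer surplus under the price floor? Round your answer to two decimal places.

2.00

Rewriting demand in inverse form: P = 226 - 4Q.
Rewriting supply in inverse form: P = 176 + 2Q.
Without the control, 226 - 4Q = 176 + 2Q so Q* = 8.3333 and P* = 192.6667.
At P = 222, buyers demand (226 - 222)/4 = 1 while sellers would supply more, so the quantity traded is 1 at price 222.
CS is the triangle under demand above 222: (1/2)(1)(226 - 222) = 2.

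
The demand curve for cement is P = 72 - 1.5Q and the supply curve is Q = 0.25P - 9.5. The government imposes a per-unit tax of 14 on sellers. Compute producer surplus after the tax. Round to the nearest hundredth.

Rewriting supply in inverse form: P = 38 + 4Q.
Pre-tax equilibrium: 72 - 1.5Q = 38 + 4Q gives Q* = 6.1818, P* = 62.7273.
A tax on sellers shifts supply up by 14: 72 - 1.5Q = 38 + 4Q + 14, so Q_t = 3.6364. Buyers pay P_b = 66.5455; sellers receive P_s = P_b - 14 = 52.5455.
Producer surplus is the triangle above supply below P_s: (1/2)(3.6364)(52.5455 - 38) = 26.4463.

26.45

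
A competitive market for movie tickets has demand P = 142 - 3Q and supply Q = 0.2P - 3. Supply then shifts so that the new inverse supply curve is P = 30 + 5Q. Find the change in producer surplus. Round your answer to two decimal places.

-140.04

Rewriting supply in inverse form: P = 15 + 5Q.
Initial equilibrium: Q_0 = 15.875, P_0 = 94.375; CS_0 = (1/2)(15.875)(47.625) = 378.0234, PS_0 = (1/2)(15.875)(79.375) = 630.0391.
New equilibrium: 142 - 3Q = 30 + 5Q gives Q_1 = 14, P_1 = 100; CS_1 = 294, PS_1 = 490.
Change in producer surplus = 490 - 630.0391 = -140.0391.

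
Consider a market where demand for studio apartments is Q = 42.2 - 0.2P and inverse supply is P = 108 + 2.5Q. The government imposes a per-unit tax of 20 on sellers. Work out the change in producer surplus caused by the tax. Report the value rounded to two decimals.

-82.67

Rewriting demand in inverse form: P = 211 - 5Q.
Pre-tax equilibrium: 211 - 5Q = 108 + 2.5Q gives Q* = 13.7333, P* = 142.3333.
A tax on sellers shifts supply up by 20: 211 - 5Q = 108 + 2.5Q + 20, so Q_t = 11.0667. Buyers pay P_b = 155.6667; sellers receive P_s = P_b - 20 = 135.6667.
Producers lose the trapezoid between P_s and P* out to Q_t plus the triangle from Q_t to Q*: change in PS = 153.0889 - 235.7556 = -82.6667.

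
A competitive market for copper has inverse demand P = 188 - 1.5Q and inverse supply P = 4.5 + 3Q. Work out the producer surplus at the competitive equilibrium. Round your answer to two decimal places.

Equilibrium: 188 - 1.5Q = 4.5 + 3Q, so Q* = 40.7778 and P* = 126.8333.
Producer surplus is the triangle above supply below P*: (1/2)(40.7778)(126.8333 - 4.5) = (1/2)(40.7778)(122.3333) = 2494.2407.

2494.24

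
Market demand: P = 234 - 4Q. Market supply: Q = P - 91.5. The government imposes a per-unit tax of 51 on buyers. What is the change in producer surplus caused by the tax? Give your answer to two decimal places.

Rewriting supply in inverse form: P = 91.5 + Q.
Pre-tax equilibrium: 234 - 4Q = 91.5 + Q gives Q* = 28.5, P* = 120.
A tax on buyers shifts demand down by 51: (234 - 51) - 4Q = 91.5 + Q, so Q_t = 18.3. Buyers pay P_b = 160.8; sellers receive P_s = P_b - 51 = 109.8.
Producers lose the trapezoid between P_s and P* out to Q_t plus the triangle from Q_t to Q*: change in PS = 167.445 - 406.125 = -238.68.

-238.68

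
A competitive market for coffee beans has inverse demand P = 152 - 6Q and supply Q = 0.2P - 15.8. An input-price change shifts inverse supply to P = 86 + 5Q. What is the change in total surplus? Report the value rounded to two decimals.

-44.23

Rewriting supply in inverse form: P = 79 + 5Q.
Initial equilibrium: Q_0 = 6.6364, P_0 = 112.1818; CS_0 = (1/2)(6.6364)(39.8182) = 132.124, PS_0 = (1/2)(6.6364)(33.1818) = 110.1033.
New equilibrium: 152 - 6Q = 86 + 5Q gives Q_1 = 6, P_1 = 116; CS_1 = 108, PS_1 = 90.
Change in total surplus = (108 + 90) - (132.124 + 110.1033) = -44.2273.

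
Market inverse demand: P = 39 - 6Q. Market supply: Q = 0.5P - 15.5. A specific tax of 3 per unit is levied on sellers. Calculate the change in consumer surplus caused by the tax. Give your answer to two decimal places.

-1.83

Rewriting supply in inverse form: P = 31 + 2Q.
Without the tax, 39 - 6Q = 31 + 2Q so Q* = 1 and P* = 33.
With the tax, sellers need 3 more per unit: 39 - 6Q = 31 + 2Q + 3, so Q_t = 0.625. Buyers pay P_b = 35.25; sellers receive P_s = P_b - 3 = 32.25.
Consumers lose the trapezoid between P* and P_b out to Q_t plus the triangle from Q_t to Q*: change in CS = 1.1719 - 3 = -1.8281.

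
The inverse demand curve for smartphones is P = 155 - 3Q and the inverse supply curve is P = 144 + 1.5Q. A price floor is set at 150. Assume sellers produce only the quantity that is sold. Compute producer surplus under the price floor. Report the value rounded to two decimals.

Free-market equilibrium: 155 - 3Q = 144 + 1.5Q gives Q* = 2.4444, P* = 147.6667.
At the floor price 150, quantity demanded is (155 - 150)/3 = 1.6667; demand is the short side, so Q = 1.6667 trades at P = 150.
The supply price at Q = 1.6667 is 146.5. PS is the trapezoid between 150 and supply over [0, 1.6667]: (1/2)[(150 - 144) + (150 - 146.5)](1.6667) = 7.9167.

7.92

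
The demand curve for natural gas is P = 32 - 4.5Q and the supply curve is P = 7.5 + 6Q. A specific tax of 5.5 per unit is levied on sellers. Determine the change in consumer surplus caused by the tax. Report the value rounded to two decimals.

-4.88

Pre-tax equilibrium: 32 - 4.5Q = 7.5 + 6Q gives Q* = 2.3333, P* = 21.5.
With the tax, sellers need 5.5 more per unit: 32 - 4.5Q = 7.5 + 6Q + 5.5, so Q_t = 1.8095. Buyers pay P_b = 23.8571; sellers receive P_s = P_b - 5.5 = 18.3571.
CS falls from (1/2)(2.3333)(10.5) = 12.25 to (1/2)(1.8095)(8.1429) = 7.3673, a change of -4.8827.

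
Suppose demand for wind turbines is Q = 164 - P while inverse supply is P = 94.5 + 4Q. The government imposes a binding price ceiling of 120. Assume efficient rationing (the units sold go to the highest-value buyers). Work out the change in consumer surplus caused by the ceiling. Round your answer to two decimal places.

Rewriting demand in inverse form: P = 164 - Q.
Without the control, 164 - Q = 94.5 + 4Q so Q* = 13.9 and P* = 150.1.
At P = 120, sellers supply (120 - 94.5)/4 = 6.375 while buyers want more, so the quantity traded is 6.375 at price 120.
CS goes from (1/2)(13.9)(13.9) = 96.605 to 260.1797 (computed as (164 - 120)(6.375) - (1/2)(1)(6.375)^2), a change of 163.5747.

163.57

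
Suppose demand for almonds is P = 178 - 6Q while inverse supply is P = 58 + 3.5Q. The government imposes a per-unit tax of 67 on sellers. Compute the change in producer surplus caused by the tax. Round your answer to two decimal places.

-224.76

Without the tax, 178 - 6Q = 58 + 3.5Q so Q* = 12.6316 and P* = 102.2105.
With the tax, sellers need 67 more per unit: 178 - 6Q = 58 + 3.5Q + 67, so Q_t = 5.5789. Buyers pay P_b = 144.5263; sellers receive P_s = P_b - 67 = 77.5263.
PS falls from (1/2)(12.6316)(44.2105) = 279.2244 to (1/2)(5.5789)(19.5263) = 54.4681, a change of -224.7562.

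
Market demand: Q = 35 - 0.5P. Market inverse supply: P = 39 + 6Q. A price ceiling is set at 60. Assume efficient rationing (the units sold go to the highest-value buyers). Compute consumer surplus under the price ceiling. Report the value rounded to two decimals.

22.75

Rewriting demand in inverse form: P = 70 - 2Q.
Free-market equilibrium: 70 - 2Q = 39 + 6Q gives Q* = 3.875, P* = 62.25.
At P = 60, sellers supply (60 - 39)/6 = 3.5 while buyers want more, so the quantity traded is 3.5 at price 60.
The demand price at Q = 3.5 is 63. CS is the trapezoid between demand and 60 over [0, 3.5]: (1/2)[(70 - 60) + (63 - 60)](3.5) = 22.75.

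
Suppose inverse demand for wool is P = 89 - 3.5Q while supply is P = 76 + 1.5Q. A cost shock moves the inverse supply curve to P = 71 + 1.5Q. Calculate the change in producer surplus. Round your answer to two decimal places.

4.65

Initial equilibrium: Q_0 = 2.6, P_0 = 79.9; CS_0 = (1/2)(2.6)(9.1) = 11.83, PS_0 = (1/2)(2.6)(3.9) = 5.07.
New equilibrium: 89 - 3.5Q = 71 + 1.5Q gives Q_1 = 3.6, P_1 = 76.4; CS_1 = 22.68, PS_1 = 9.72.
Change in producer surplus = 9.72 - 5.07 = 4.65.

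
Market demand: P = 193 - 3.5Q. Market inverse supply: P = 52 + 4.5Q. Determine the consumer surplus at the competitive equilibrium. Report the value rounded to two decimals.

Equilibrium: 193 - 3.5Q = 52 + 4.5Q, so Q* = 17.625 and P* = 131.3125.
CS is the area between the demand curve and P* from 0 to Q*: (1/2)(17.625)(61.6875) = 543.6211.

543.62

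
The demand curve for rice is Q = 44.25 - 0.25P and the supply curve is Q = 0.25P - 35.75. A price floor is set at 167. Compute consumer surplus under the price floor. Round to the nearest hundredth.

Rewriting demand in inverse form: P = 177 - 4Q.
Rewriting supply in inverse form: P = 143 + 4Q.
Without the control, 177 - 4Q = 143 + 4Q so Q* = 4.25 and P* = 160.
At the floor price 167, quantity demanded is (177 - 167)/4 = 2.5; demand is the short side, so Q = 2.5 trades at P = 167.
CS is the triangle under demand above 167: (1/2)(2.5)(177 - 167) = 12.5.

12.50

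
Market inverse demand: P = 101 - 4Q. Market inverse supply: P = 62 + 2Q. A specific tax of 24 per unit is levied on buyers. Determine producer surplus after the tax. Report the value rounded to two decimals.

Pre-tax equilibrium: 101 - 4Q = 62 + 2Q gives Q* = 6.5, P* = 75.
With the tax, buyers' net willingness to pay falls by 24: (101 - 24) - 4Q = 62 + 2Q, so Q_t = 2.5. Buyers pay P_b = 91; sellers receive P_s = P_b - 24 = 67.
PS = (1/2)(Q_t)(P_s - 62) = (1/2)(2.5)(5) = 6.25.

6.25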